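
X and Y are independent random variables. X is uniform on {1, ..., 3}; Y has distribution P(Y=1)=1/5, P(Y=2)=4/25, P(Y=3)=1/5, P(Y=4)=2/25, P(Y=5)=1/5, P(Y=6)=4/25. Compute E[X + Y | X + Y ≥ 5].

312/47

P(X + Y ≥ 5) = 47/75.
Summing (X+Y)·P(x,y) over outcomes with X + Y ≥ 5 gives 104/25.
E[X + Y | X + Y ≥ 5] = (104/25) / (47/75) = 312/47.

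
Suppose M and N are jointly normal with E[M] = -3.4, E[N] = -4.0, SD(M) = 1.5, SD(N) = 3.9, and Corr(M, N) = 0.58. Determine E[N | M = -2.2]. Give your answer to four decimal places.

E[N | M=x] = μ_N + ρ(σ_N/σ_M)(x − μ_M) for jointly normal variables.
E[N | M=-2.2] = -4.0 + (0.58)·(3.9/1.5)·(-2.2 − (-3.4)) = -4.0 + (1.508)·(1.2) = -2.1904.

-2.1904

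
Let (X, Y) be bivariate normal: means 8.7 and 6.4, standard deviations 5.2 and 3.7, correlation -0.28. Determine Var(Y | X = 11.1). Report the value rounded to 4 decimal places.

12.6167

Var(Y | X=x) = (1 − ρ²)·σ_Y².
Var(Y | X=11.1) = (3.7)²·(1 − (-0.28)²) = 13.69·0.9216 = 12.6167.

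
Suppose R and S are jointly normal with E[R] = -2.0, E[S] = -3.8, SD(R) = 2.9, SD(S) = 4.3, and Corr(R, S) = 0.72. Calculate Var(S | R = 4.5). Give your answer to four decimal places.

8.9048

For a bivariate normal, Var(S | R=x) = σ_S²(1 − ρ²).
Var(S | R=4.5) = (4.3)²·(1 − (0.72)²) = 18.49·0.4816 = 8.9048.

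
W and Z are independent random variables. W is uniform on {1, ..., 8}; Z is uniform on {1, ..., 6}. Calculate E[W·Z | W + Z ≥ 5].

247/14

P(W + Z ≥ 5) = 7/8.
Summing WZ·P(x,y) over outcomes with W + Z ≥ 5 gives 247/16.
E[W·Z | W + Z ≥ 5] = (247/16) / (7/8) = 247/14.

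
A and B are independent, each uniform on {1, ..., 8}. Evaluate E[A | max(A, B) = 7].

P(max(A, B) = 7) = 13/64.
Summing A·P(x,y) over outcomes with max(A, B) = 7 gives 35/32.
E[A | max(A, B) = 7] = (35/32) / (13/64) = 70/13.

70/13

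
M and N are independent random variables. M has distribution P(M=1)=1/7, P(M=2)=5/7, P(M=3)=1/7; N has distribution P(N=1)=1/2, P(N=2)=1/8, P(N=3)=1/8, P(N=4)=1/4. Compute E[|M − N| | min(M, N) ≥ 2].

7/6

P(min(M, N) ≥ 2) = 3/7.
Summing |M−N|·P(x,y) over outcomes with min(M, N) ≥ 2 gives 1/2.
E[|M − N| | min(M, N) ≥ 2] = (1/2) / (3/7) = 7/6.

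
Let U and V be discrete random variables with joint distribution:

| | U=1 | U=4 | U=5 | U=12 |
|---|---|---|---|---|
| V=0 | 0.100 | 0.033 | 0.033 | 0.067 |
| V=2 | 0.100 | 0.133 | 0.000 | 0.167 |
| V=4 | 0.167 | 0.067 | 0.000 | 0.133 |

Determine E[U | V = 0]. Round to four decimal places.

P(V = 0) = 0.233.
Σ U·P over the event = 1·(0.100) + 4·(0.033) + 5·(0.033) + 12·(0.067) = 1.201.
E[U | V = 0] = (1.201) / (0.233) = 5.1545.

5.1545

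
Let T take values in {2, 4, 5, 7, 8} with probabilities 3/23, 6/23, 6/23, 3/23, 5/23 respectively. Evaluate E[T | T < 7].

P(T < 7) = 15/23.
Σ over the event: 2·3/23 + 4·6/23 + 5·6/23 = 60/23.
E[T | T < 7] = (60/23) / (15/23) = 4.

4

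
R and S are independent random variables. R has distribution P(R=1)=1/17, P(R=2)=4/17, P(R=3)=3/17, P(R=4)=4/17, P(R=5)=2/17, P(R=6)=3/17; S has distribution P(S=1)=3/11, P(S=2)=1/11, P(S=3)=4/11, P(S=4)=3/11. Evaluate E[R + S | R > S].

P(R > S) = 111/187.
Summing (R+S)·P(x,y) over outcomes with R > S gives 736/187.
E[R + S | R > S] = (736/187) / (111/187) = 736/111.

736/111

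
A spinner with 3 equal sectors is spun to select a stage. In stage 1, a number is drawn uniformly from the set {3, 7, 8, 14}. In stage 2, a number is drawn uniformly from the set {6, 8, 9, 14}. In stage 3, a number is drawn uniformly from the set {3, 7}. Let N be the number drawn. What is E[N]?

89/12

E[N | stage 1] = (3+7+8+14)/4 = 8.
E[N | stage 2] = (6+8+9+14)/4 = 37/4.
E[N | stage 3] = (3+7)/2 = 5.
E[N] = (1/3)·(8) + (1/3)·(37/4) + (1/3)·(5) = 89/12.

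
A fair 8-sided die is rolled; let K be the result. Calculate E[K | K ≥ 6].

Given K ≥ 6, K is equally likely to be any of {6, 7, 8}.
E[K | K ≥ 6] = (6 + 7 + 8) / 3 = 7.

7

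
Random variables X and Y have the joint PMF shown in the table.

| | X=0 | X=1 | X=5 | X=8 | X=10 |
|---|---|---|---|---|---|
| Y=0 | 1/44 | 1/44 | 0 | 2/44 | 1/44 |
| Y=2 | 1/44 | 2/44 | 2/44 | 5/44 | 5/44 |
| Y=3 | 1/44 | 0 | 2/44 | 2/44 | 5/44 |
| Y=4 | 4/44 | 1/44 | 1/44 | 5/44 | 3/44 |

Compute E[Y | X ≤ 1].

29/11

P(X ≤ 1) = 1/4.
Summing Y·P(X=x,Y=y) over the conditioning event gives 29/44.
E[Y | X ≤ 1] = (29/44) / (1/4) = 29/11.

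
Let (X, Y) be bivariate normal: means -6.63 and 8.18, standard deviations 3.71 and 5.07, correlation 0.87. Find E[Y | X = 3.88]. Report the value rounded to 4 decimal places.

20.6756

The regression of Y on X has slope ρ·σ_Y/σ_X and passes through (μ_X, μ_Y).
E[Y | X=3.88] = 8.18 + (0.87)·(5.07/3.71)·(3.88 − (-6.63)) = 8.18 + (1.188922)·(10.51) = 20.6756.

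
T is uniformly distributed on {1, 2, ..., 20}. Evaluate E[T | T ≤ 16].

P(T ≤ 16) = 4/5.
E[T | T ≤ 16] = (34/5) / (4/5) = 17/2.

17/2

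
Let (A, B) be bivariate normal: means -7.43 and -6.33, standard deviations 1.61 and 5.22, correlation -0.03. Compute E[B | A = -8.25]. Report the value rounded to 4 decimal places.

For a bivariate normal, E[B | A=x] = μ_B + ρ·(σ_B/σ_A)·(x − μ_A).
E[B | A=-8.25] = -6.33 + (-0.03)·(5.22/1.61)·(-8.25 − (-7.43)) = -6.33 + (-0.097267)·(-0.82) = -6.2502.

-6.2502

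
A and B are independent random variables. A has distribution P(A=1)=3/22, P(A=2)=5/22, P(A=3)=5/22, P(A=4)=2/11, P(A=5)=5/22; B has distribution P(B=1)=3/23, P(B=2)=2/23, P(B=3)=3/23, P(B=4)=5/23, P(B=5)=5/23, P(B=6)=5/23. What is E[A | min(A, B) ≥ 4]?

41/9

P(min(A, B) ≥ 4) = 135/506.
Summing A·P(x,y) over outcomes with min(A, B) ≥ 4 gives 615/506.
E[A | min(A, B) ≥ 4] = (615/506) / (135/506) = 41/9.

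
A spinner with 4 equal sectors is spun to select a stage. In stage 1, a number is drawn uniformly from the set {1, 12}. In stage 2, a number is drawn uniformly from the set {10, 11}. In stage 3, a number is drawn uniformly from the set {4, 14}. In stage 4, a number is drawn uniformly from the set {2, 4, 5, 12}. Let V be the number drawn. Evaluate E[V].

E[V | stage 1] = (1+12)/2 = 13/2.
E[V | stage 2] = (10+11)/2 = 21/2.
E[V | stage 3] = (4+14)/2 = 9.
E[V | stage 4] = (2+4+5+12)/4 = 23/4.
By the law of total expectation,
E[V] = (1/4)·(13/2) + (1/4)·(21/2) + (1/4)·(9) + (1/4)·(23/4) = 127/16.

127/16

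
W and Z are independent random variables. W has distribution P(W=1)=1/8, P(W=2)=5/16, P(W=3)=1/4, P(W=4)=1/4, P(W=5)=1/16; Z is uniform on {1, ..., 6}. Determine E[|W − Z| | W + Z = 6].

15/8

P(W + Z = 6) = 1/6.
Summing |W−Z|·P(x,y) over outcomes with W + Z = 6 gives 5/16.
E[|W − Z| | W + Z = 6] = (5/16) / (1/6) = 15/8.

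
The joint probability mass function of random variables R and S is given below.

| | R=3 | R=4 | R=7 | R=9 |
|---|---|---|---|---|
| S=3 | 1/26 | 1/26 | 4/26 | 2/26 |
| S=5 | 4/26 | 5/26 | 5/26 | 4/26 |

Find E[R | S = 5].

103/18

P(S = 5) = 9/13.
Summing R·P(R=x,S=y) over the conditioning event gives 103/26.
E[R | S = 5] = (103/26) / (9/13) = 103/18.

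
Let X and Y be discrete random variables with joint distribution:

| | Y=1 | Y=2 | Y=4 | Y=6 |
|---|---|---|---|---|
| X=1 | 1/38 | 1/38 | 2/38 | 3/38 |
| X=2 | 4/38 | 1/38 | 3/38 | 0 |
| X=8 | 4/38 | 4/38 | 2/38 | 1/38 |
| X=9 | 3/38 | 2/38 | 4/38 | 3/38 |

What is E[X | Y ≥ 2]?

151/26

P(Y ≥ 2) = 13/19.
Summing X·P(X=x,Y=y) over the conditioning event gives 151/38.
E[X | Y ≥ 2] = (151/38) / (13/19) = 151/26.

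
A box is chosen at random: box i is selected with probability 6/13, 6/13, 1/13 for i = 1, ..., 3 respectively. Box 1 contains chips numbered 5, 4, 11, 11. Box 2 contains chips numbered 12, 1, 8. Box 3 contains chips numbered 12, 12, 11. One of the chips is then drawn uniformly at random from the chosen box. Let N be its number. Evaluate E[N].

E[N | box 1] = (5+4+11+11)/4 = 31/4.
E[N | box 2] = (12+1+8)/3 = 7.
E[N | box 3] = (12+12+11)/3 = 35/3.
By the law of total expectation,
E[N] = (6/13)·(31/4) + (6/13)·(7) + (1/13)·(35/3) = 601/78.

601/78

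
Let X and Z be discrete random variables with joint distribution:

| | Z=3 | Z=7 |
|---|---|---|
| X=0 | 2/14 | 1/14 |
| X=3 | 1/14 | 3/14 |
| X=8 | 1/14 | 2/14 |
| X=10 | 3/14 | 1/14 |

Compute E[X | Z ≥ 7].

5

P(Z ≥ 7) = 1/2.
Σ X·P over the event = 0·(1/14) + 3·(3/14) + 8·(2/14) + 10·(1/14) = 5/2.
E[X | Z ≥ 7] = (5/2) / (1/2) = 5.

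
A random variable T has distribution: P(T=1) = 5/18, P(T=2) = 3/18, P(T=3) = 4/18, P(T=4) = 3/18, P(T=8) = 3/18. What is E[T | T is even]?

P(T is even) = 1/2.
Σ over the event: 2·1/6 + 4·1/6 + 8·1/6 = 7/3.
E[T | T is even] = (7/3) / (1/2) = 14/3.

14/3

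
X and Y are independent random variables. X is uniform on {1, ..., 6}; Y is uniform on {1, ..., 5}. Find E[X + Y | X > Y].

7

P(X > Y) = 1/2.
Summing (X+Y)·P(x,y) over outcomes with X > Y gives 7/2.
E[X + Y | X > Y] = (7/2) / (1/2) = 7.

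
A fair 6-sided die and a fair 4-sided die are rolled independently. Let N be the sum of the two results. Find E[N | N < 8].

P(N < 8) = 3/4.
Σ over the event: 2·1/24 + 3·1/12 + 4·1/8 + 5·1/6 + 6·1/6 + 7·1/6 = 23/6.
E[N | N < 8] = (23/6) / (3/4) = 46/9.

46/9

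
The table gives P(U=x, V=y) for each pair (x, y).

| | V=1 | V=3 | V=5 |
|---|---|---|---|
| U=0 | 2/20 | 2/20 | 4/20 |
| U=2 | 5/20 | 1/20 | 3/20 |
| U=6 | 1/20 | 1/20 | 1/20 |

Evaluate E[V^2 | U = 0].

15

P(U = 0) = 2/5.
Summing V^2·P(U=x,V=y) over the conditioning event gives 6.
E[V^2 | U = 0] = (6) / (2/5) = 15.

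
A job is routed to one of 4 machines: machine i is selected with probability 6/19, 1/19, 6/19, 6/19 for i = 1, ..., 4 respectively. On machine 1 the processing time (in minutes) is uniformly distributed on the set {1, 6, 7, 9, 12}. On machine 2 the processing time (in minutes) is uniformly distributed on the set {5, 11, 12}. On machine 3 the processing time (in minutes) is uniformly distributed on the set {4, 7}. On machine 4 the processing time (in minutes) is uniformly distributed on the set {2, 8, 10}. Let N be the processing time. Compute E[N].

E[N | machine 1] = (1+6+7+9+12)/5 = 7.
E[N | machine 2] = (5+11+12)/3 = 28/3.
E[N | machine 3] = (4+7)/2 = 11/2.
E[N | machine 4] = (2+8+10)/3 = 20/3.
By the law of total expectation,
E[N] = (6/19)·(7) + (1/19)·(28/3) + (6/19)·(11/2) + (6/19)·(20/3) = 373/57.

373/57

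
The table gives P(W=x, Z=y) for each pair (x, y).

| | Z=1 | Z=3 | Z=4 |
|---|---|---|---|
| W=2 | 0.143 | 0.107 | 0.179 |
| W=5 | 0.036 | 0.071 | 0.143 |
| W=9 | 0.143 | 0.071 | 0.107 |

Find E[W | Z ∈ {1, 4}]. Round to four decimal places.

P(Z ∈ {1, 4}) = 0.751.
Σ W·P over the event = 2·(0.143) + 2·(0.179) + 5·(0.036) + 5·(0.143) + 9·(0.143) + 9·(0.107) = 3.789.
E[W | Z ∈ {1, 4}] = (3.789) / (0.751) = 5.0453.

5.0453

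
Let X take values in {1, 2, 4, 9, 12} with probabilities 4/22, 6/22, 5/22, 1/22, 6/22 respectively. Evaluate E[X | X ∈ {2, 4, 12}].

P(X ∈ {2, 4, 12}) = 17/22.
Σ over the event: 2·3/11 + 4·5/22 + 12·3/11 = 52/11.
E[X | X ∈ {2, 4, 12}] = (52/11) / (17/22) = 104/17.

104/17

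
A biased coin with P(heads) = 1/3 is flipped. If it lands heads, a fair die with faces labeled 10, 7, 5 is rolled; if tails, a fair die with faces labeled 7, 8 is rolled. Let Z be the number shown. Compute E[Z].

E[Z | heads] = (10+7+5)/3 = 22/3.
E[Z | tails] = (7+8)/2 = 15/2.
E[Z] = (1/3)·(22/3) + (2/3)·(15/2) = 67/9.

67/9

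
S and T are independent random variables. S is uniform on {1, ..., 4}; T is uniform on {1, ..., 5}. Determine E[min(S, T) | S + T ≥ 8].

11/3

Outcomes with S + T ≥ 8: (3,5), (4,4), (4,5), each with probability 1/20.
E[min(S, T) | S + T ≥ 8] = (3 + 4 + 4) / 3 = 11/3.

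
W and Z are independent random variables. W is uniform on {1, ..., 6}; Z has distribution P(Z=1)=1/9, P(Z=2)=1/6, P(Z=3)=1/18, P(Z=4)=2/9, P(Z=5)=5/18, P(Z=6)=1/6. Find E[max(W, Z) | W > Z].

183/38

P(W > Z) = 19/54.
Summing max(W,Z)·P(x,y) over outcomes with W > Z gives 61/36.
E[max(W, Z) | W > Z] = (61/36) / (19/54) = 183/38.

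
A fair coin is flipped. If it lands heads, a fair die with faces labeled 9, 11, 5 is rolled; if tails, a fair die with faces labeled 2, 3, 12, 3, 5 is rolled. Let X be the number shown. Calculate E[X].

20/3

E[X | heads] = (9+11+5)/3 = 25/3.
E[X | tails] = (2+3+12+3+5)/5 = 5.
By the law of total expectation,
E[X] = (1/2)·(25/3) + (1/2)·(5) = 20/3.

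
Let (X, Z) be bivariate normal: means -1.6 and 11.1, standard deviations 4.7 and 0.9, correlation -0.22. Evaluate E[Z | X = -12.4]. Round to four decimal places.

11.5550

For a bivariate normal, E[Z | X=x] = μ_Z + ρ·(σ_Z/σ_X)·(x − μ_X).
E[Z | X=-12.4] = 11.1 + (-0.22)·(0.9/4.7)·(-12.4 − (-1.6)) = 11.1 + (-0.042128)·(-10.8) = 11.5550.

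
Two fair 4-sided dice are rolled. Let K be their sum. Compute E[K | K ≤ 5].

P(K ≤ 5) = 5/8.
Σ over the event: 2·1/16 + 3·1/8 + 4·3/16 + 5·1/4 = 5/2.
E[K | K ≤ 5] = (5/2) / (5/8) = 4.

4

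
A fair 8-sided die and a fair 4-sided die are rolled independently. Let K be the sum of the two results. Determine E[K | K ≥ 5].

P(K ≥ 5) = 13/16.
Σ over the event: 5·1/8 + 6·1/8 + 7·1/8 + 8·1/8 + 9·1/8 + 10·3/32 + 11·1/16 + 12·1/32 = 51/8.
E[K | K ≥ 5] = (51/8) / (13/16) = 102/13.

102/13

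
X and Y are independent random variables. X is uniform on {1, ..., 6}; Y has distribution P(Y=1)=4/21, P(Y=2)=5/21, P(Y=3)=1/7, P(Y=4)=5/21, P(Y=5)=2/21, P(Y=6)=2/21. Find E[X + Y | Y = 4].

15/2

P(Y = 4) = 5/21.
Summing (X+Y)·P(x,y) over outcomes with Y = 4 gives 25/14.
E[X + Y | Y = 4] = (25/14) / (5/21) = 15/2.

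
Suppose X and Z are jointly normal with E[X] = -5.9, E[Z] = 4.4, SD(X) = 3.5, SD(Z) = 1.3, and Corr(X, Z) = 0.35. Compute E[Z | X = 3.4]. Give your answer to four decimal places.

For a bivariate normal, E[Z | X=x] = μ_Z + ρ·(σ_Z/σ_X)·(x − μ_X).
E[Z | X=3.4] = 4.4 + (0.35)·(1.3/3.5)·(3.4 − (-5.9)) = 4.4 + (0.13)·(9.3) = 5.6090.

5.6090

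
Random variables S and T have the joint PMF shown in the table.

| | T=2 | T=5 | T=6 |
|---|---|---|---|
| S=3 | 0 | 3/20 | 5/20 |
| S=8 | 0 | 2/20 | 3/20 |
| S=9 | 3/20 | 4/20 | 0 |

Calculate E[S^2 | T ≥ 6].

237/8

P(T ≥ 6) = 2/5.
Σ S^2·P over the event = 9·(5/20) + 64·(3/20) = 237/20.
E[S^2 | T ≥ 6] = (237/20) / (2/5) = 237/8.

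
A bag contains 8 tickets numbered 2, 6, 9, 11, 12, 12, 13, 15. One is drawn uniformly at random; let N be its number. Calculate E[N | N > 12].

P(N > 12) = 1/4.
Σ over the event: 13·1/8 + 15·1/8 = 7/2.
E[N | N > 12] = (7/2) / (1/4) = 14.

14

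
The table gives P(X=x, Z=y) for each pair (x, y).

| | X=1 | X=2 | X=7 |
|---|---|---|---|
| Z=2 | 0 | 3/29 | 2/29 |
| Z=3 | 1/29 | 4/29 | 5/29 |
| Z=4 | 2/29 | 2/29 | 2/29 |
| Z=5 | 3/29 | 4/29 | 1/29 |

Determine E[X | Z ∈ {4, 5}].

P(Z ∈ {4, 5}) = 14/29.
Σ X·P over the event = 1·(2/29) + 1·(3/29) + 2·(2/29) + 2·(4/29) + 7·(2/29) + 7·(1/29) = 38/29.
E[X | Z ∈ {4, 5}] = (38/29) / (14/29) = 19/7.

19/7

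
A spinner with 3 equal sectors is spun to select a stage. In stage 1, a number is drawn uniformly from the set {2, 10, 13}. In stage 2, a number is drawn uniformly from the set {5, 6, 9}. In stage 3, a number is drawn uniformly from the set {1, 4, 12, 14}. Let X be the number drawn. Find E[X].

91/12

E[X | stage 1] = (2+10+13)/3 = 25/3.
E[X | stage 2] = (5+6+9)/3 = 20/3.
E[X | stage 3] = (1+4+12+14)/4 = 31/4.
E[X] = (1/3)·(25/3) + (1/3)·(20/3) + (1/3)·(31/4) = 91/12.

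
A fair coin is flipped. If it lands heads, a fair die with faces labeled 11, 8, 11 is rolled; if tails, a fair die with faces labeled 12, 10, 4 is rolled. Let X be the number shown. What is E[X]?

E[X | heads] = (11+8+11)/3 = 10.
E[X | tails] = (12+10+4)/3 = 26/3.
E[X] = (1/2)·(10) + (1/2)·(26/3) = 28/3.

28/3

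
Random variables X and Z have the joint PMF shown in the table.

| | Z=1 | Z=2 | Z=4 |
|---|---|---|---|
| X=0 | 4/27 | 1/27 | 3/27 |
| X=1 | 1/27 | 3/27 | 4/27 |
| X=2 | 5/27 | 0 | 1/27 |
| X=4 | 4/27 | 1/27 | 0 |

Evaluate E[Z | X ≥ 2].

P(X ≥ 2) = 11/27.
Σ Z·P over the event = 1·(5/27) + 4·(1/27) + 1·(4/27) + 2·(1/27) = 5/9.
E[Z | X ≥ 2] = (5/9) / (11/27) = 15/11.

15/11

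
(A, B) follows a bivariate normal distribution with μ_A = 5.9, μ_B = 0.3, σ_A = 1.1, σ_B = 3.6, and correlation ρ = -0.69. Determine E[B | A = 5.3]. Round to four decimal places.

For a bivariate normal, E[B | A=x] = μ_B + ρ·(σ_B/σ_A)·(x − μ_A).
E[B | A=5.3] = 0.3 + (-0.69)·(3.6/1.1)·(5.3 − (5.9)) = 0.3 + (-2.2582)·(-0.6) = 1.6549.

1.6549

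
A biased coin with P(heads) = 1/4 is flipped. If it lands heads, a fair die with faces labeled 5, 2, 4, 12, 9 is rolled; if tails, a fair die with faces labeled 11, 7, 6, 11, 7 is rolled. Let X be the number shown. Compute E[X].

79/10

E[X | heads] = (5+2+4+12+9)/5 = 32/5.
E[X | tails] = (11+7+6+11+7)/5 = 42/5.
By the law of total expectation,
E[X] = (1/4)·(32/5) + (3/4)·(42/5) = 79/10.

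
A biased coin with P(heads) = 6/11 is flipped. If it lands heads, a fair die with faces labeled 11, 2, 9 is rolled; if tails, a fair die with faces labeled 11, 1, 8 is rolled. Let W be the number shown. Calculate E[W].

232/33

E[W | heads] = (11+2+9)/3 = 22/3.
E[W | tails] = (11+1+8)/3 = 20/3.
E[W] = (6/11)·(22/3) + (5/11)·(20/3) = 232/33.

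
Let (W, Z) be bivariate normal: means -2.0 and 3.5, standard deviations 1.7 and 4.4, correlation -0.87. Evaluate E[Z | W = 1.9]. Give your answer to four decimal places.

-5.2819

For a bivariate normal, E[Z | W=x] = μ_Z + ρ·(σ_Z/σ_W)·(x − μ_W).
E[Z | W=1.9] = 3.5 + (-0.87)·(4.4/1.7)·(1.9 − (-2.0)) = 3.5 + (-2.25176)·(3.9) = -5.2819.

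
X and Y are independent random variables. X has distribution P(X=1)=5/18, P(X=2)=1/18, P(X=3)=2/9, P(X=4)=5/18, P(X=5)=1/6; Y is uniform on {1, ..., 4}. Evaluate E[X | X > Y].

73/18

P(X > Y) = 1/2.
Summing X·P(x,y) over outcomes with X > Y gives 73/36.
E[X | X > Y] = (73/36) / (1/2) = 73/18.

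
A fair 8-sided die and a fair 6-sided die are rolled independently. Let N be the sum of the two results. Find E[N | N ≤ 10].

132/19

P(N ≤ 10) = 19/24.
E[N | N ≤ 10] = (11/2) / (19/24) = 132/19.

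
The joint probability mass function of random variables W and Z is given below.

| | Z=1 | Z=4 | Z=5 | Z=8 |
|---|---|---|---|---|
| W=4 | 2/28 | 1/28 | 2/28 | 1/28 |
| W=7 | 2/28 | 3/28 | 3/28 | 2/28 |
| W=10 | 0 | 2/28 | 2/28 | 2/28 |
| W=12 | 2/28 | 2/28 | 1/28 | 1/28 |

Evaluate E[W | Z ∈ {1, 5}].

107/14

P(Z ∈ {1, 5}) = 1/2.
Σ W·P over the event = 4·(2/28) + 4·(2/28) + 7·(2/28) + 7·(3/28) + 10·(2/28) + 12·(2/28) + 12·(1/28) = 107/28.
E[W | Z ∈ {1, 5}] = (107/28) / (1/2) = 107/14.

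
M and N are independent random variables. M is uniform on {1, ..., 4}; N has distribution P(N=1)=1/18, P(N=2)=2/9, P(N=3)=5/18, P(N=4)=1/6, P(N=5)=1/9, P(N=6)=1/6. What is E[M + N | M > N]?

91/16

P(M > N) = 2/9.
Summing (M+N)·P(x,y) over outcomes with M > N gives 91/72.
E[M + N | M > N] = (91/72) / (2/9) = 91/16.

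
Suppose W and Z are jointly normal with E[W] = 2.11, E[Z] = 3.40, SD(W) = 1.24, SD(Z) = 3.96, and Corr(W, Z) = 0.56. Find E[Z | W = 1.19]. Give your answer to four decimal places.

For a bivariate normal, E[Z | W=x] = μ_Z + ρ·(σ_Z/σ_W)·(x − μ_W).
E[Z | W=1.19] = 3.40 + (0.56)·(3.96/1.24)·(1.19 − (2.11)) = 3.40 + (1.7884)·(-0.92) = 1.7547.

1.7547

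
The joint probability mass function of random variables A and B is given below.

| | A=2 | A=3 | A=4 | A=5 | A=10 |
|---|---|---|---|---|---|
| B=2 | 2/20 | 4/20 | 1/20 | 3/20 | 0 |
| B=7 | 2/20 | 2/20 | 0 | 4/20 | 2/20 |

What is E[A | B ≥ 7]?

5

P(B ≥ 7) = 1/2.
Σ A·P over the event = 2·(2/20) + 3·(2/20) + 5·(4/20) + 10·(2/20) = 5/2.
E[A | B ≥ 7] = (5/2) / (1/2) = 5.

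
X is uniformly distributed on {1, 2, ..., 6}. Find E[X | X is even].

4

Given X is even, X is equally likely to be any of {2, 4, 6}.
E[X | X is even] = (2 + 4 + 6) / 3 = 4.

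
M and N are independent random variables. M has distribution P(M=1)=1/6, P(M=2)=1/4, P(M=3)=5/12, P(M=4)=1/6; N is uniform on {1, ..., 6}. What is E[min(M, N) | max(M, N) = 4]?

43/18

P(max(M, N) = 4) = 1/4.
Summing min(M,N)·P(x,y) over outcomes with max(M, N) = 4 gives 43/72.
E[min(M, N) | max(M, N) = 4] = (43/72) / (1/4) = 43/18.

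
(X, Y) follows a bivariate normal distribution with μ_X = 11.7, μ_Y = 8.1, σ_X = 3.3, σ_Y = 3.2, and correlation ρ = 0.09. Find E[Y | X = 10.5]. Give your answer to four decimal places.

For a bivariate normal, E[Y | X=x] = μ_Y + ρ·(σ_Y/σ_X)·(x − μ_X).
E[Y | X=10.5] = 8.1 + (0.09)·(3.2/3.3)·(10.5 − (11.7)) = 8.1 + (0.087273)·(-1.2) = 7.9953.

7.9953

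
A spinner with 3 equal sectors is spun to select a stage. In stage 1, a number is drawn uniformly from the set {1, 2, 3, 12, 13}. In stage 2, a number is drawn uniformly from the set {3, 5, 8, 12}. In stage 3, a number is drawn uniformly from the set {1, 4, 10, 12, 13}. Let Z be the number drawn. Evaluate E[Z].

E[Z | stage 1] = (1+2+3+12+13)/5 = 31/5.
E[Z | stage 2] = (3+5+8+12)/4 = 7.
E[Z | stage 3] = (1+4+10+12+13)/5 = 8.
By the law of total expectation,
E[Z] = (1/3)·(31/5) + (1/3)·(7) + (1/3)·(8) = 106/15.

106/15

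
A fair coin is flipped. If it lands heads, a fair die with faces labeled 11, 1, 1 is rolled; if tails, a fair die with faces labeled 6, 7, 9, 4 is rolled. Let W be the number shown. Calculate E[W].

E[W | heads] = (11+1+1)/3 = 13/3.
E[W | tails] = (6+7+9+4)/4 = 13/2.
By the law of total expectation,
E[W] = (1/2)·(13/3) + (1/2)·(13/2) = 65/12.

65/12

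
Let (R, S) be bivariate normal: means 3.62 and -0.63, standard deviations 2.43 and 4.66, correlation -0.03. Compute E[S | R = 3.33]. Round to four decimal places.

-0.6133

For a bivariate normal, E[S | R=x] = μ_S + ρ·(σ_S/σ_R)·(x − μ_R).
E[S | R=3.33] = -0.63 + (-0.03)·(4.66/2.43)·(3.33 − (3.62)) = -0.63 + (-0.057531)·(-0.29) = -0.6133.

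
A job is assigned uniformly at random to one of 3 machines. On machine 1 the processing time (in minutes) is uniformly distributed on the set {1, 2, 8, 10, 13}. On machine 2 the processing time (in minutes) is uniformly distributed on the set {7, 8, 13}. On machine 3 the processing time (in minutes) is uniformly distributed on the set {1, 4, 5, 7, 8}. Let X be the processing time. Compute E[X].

317/45

E[X | machine 1] = (1+2+8+10+13)/5 = 34/5.
E[X | machine 2] = (7+8+13)/3 = 28/3.
E[X | machine 3] = (1+4+5+7+8)/5 = 5.
By the law of total expectation,
E[X] = (1/3)·(34/5) + (1/3)·(28/3) + (1/3)·(5) = 317/45.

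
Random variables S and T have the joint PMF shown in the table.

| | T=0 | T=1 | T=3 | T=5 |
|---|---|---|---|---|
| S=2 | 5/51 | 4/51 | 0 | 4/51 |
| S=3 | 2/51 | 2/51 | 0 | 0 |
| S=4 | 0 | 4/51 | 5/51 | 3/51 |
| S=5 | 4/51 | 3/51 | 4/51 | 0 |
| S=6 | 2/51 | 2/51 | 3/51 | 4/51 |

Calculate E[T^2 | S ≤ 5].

269/40

P(S ≤ 5) = 40/51.
Summing T^2·P(S=x,T=y) over the conditioning event gives 269/51.
E[T^2 | S ≤ 5] = (269/51) / (40/51) = 269/40.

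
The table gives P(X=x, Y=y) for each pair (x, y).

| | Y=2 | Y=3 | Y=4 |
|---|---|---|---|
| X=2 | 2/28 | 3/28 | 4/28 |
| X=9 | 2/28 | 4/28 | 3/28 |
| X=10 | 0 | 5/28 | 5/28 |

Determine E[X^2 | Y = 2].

P(Y = 2) = 1/7.
Σ X^2·P over the event = 4·(2/28) + 81·(2/28) = 85/14.
E[X^2 | Y = 2] = (85/14) / (1/7) = 85/2.

85/2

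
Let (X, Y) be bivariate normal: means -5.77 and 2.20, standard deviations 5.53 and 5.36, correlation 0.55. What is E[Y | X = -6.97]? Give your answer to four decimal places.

The regression of Y on X has slope ρ·σ_Y/σ_X and passes through (μ_X, μ_Y).
E[Y | X=-6.97] = 2.20 + (0.55)·(5.36/5.53)·(-6.97 − (-5.77)) = 2.20 + (0.53309)·(-1.2) = 1.5603.

1.5603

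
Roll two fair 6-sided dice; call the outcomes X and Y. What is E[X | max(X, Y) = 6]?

51/11

P(max(X, Y) = 6) = 11/36.
Summing X·P(x,y) over outcomes with max(X, Y) = 6 gives 17/12.
E[X | max(X, Y) = 6] = (17/12) / (11/36) = 51/11.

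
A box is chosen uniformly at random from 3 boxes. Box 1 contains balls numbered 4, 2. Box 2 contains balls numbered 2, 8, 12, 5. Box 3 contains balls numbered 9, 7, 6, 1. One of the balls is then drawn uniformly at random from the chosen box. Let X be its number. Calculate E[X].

E[X | box 1] = (4+2)/2 = 3.
E[X | box 2] = (2+8+12+5)/4 = 27/4.
E[X | box 3] = (9+7+6+1)/4 = 23/4.
By the law of total expectation,
E[X] = (1/3)·(3) + (1/3)·(27/4) + (1/3)·(23/4) = 31/6.

31/6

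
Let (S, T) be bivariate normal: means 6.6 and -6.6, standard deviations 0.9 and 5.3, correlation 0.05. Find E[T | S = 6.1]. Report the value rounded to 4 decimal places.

-6.7472

The regression of T on S has slope ρ·σ_T/σ_S and passes through (μ_S, μ_T).
E[T | S=6.1] = -6.6 + (0.05)·(5.3/0.9)·(6.1 − (6.6)) = -6.6 + (0.29444)·(-0.5) = -6.7472.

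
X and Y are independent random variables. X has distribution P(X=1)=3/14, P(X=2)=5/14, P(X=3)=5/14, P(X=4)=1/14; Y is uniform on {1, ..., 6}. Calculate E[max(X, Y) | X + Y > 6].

P(X + Y > 6) = 8/21.
Summing max(X,Y)·P(x,y) over outcomes with X + Y > 6 gives 167/84.
E[max(X, Y) | X + Y > 6] = (167/84) / (8/21) = 167/32.

167/32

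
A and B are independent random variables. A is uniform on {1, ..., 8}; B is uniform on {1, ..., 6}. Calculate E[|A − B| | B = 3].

P(B = 3) = 1/6.
Summing |A−B|·P(x,y) over outcomes with B = 3 gives 3/8.
E[|A − B| | B = 3] = (3/8) / (1/6) = 9/4.

9/4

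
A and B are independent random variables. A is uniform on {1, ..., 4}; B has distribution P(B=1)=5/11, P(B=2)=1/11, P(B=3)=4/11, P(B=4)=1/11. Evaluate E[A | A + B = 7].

19/5

P(A + B = 7) = 5/44.
Summing A·P(x,y) over outcomes with A + B = 7 gives 19/44.
E[A | A + B = 7] = (19/44) / (5/44) = 19/5.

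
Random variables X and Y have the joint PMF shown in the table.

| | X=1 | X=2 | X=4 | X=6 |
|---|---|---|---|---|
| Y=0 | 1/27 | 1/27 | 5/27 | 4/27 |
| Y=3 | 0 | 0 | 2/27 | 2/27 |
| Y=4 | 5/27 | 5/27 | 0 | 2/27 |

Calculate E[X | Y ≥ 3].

P(Y ≥ 3) = 16/27.
Σ X·P over the event = 1·(5/27) + 2·(5/27) + 4·(2/27) + 6·(2/27) + 6·(2/27) = 47/27.
E[X | Y ≥ 3] = (47/27) / (16/27) = 47/16.

47/16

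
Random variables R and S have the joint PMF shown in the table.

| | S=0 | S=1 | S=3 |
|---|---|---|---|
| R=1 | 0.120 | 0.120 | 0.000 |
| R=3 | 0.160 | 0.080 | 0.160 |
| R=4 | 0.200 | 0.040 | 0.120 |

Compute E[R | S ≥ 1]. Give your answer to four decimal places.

2.8462

P(S ≥ 1) = 0.520.
Σ R·P over the event = 1·(0.120) + 3·(0.080) + 3·(0.160) + 4·(0.040) + 4·(0.120) = 1.480.
E[R | S ≥ 1] = (1.480) / (0.520) = 2.8462.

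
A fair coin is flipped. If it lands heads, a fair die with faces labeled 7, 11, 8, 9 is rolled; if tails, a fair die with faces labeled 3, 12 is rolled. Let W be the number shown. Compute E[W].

65/8

E[W | heads] = (7+11+8+9)/4 = 35/4.
E[W | tails] = (3+12)/2 = 15/2.
E[W] = (1/2)·(35/4) + (1/2)·(15/2) = 65/8.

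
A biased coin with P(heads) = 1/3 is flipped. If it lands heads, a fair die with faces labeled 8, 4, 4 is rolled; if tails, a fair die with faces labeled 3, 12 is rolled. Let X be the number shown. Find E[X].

E[X | heads] = (8+4+4)/3 = 16/3.
E[X | tails] = (3+12)/2 = 15/2.
By the law of total expectation,
E[X] = (1/3)·(16/3) + (2/3)·(15/2) = 61/9.

61/9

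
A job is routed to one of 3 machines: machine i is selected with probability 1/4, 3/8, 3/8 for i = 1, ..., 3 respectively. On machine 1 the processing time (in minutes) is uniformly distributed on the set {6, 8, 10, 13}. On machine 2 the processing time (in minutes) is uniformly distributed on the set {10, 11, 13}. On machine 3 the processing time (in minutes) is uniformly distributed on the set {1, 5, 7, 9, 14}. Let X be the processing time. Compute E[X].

741/80

E[X | machine 1] = (6+8+10+13)/4 = 37/4.
E[X | machine 2] = (10+11+13)/3 = 34/3.
E[X | machine 3] = (1+5+7+9+14)/5 = 36/5.
E[X] = (1/4)·(37/4) + (3/8)·(34/3) + (3/8)·(36/5) = 741/80.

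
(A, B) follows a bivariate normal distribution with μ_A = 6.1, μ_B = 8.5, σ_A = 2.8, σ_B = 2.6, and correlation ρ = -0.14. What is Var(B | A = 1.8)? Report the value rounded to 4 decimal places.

6.6275

The conditional variance in a bivariate normal is σ_B²(1 − ρ²), independent of x.
Var(B | A=1.8) = (2.6)²·(1 − (-0.14)²) = 6.76·0.9804 = 6.6275.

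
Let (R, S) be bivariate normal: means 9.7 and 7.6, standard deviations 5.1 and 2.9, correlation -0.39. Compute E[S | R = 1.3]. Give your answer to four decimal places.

E[S | R=x] = μ_S + ρ(σ_S/σ_R)(x − μ_R) for jointly normal variables.
E[S | R=1.3] = 7.6 + (-0.39)·(2.9/5.1)·(1.3 − (9.7)) = 7.6 + (-0.22176)·(-8.4) = 9.4628.

9.4628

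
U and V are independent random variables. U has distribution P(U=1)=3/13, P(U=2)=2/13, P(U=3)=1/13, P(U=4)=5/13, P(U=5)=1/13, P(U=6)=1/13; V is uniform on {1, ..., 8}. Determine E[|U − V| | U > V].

P(U > V) = 7/26.
Summing |U−V|·P(x,y) over outcomes with U > V gives 15/26.
E[|U − V| | U > V] = (15/26) / (7/26) = 15/7.

15/7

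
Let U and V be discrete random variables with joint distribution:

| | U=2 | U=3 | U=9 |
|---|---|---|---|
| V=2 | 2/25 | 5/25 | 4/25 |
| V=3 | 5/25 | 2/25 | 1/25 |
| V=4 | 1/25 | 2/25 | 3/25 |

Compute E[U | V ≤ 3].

80/19

P(V ≤ 3) = 19/25.
Summing U·P(U=x,V=y) over the conditioning event gives 16/5.
E[U | V ≤ 3] = (16/5) / (19/25) = 80/19.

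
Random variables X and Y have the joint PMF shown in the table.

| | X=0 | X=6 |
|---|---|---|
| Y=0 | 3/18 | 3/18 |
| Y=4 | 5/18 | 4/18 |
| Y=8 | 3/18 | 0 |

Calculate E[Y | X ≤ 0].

P(X ≤ 0) = 11/18.
Σ Y·P over the event = 0·(3/18) + 4·(5/18) + 8·(3/18) = 22/9.
E[Y | X ≤ 0] = (22/9) / (11/18) = 4.

4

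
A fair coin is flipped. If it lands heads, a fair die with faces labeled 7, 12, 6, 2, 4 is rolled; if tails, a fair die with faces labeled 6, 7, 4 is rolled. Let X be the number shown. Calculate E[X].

89/15

E[X | heads] = (7+12+6+2+4)/5 = 31/5.
E[X | tails] = (6+7+4)/3 = 17/3.
E[X] = (1/2)·(31/5) + (1/2)·(17/3) = 89/15.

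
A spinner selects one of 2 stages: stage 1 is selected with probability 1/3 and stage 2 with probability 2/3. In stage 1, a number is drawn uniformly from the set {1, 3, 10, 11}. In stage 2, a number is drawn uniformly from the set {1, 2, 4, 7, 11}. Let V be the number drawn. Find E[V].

65/12

E[V | stage 1] = (1+3+10+11)/4 = 25/4.
E[V | stage 2] = (1+2+4+7+11)/5 = 5.
E[V] = (1/3)·(25/4) + (2/3)·(5) = 65/12.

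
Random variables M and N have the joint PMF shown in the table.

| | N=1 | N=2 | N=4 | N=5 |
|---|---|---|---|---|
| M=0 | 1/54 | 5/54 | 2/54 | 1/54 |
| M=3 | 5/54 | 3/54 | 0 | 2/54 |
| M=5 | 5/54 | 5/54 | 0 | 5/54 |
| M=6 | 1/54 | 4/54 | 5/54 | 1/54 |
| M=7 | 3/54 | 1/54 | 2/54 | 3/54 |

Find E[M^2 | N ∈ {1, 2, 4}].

488/21

P(N ∈ {1, 2, 4}) = 7/9.
Summing M^2·P(M=x,N=y) over the conditioning event gives 488/27.
E[M^2 | N ∈ {1, 2, 4}] = (488/27) / (7/9) = 488/21.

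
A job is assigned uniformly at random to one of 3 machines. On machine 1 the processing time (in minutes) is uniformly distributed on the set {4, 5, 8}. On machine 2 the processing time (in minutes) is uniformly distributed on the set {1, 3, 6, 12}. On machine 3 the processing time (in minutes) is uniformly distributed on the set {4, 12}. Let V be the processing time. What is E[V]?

E[V | machine 1] = (4+5+8)/3 = 17/3.
E[V | machine 2] = (1+3+6+12)/4 = 11/2.
E[V | machine 3] = (4+12)/2 = 8.
E[V] = (1/3)·(17/3) + (1/3)·(11/2) + (1/3)·(8) = 115/18.

115/18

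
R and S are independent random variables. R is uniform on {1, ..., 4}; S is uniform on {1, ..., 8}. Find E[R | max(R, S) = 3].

12/5

Outcomes with max(R, S) = 3: (1,3), (2,3), (3,1), (3,2), (3,3), each with probability 1/32.
E[R | max(R, S) = 3] = (1 + 2 + 3 + 3 + 3) / 5 = 12/5.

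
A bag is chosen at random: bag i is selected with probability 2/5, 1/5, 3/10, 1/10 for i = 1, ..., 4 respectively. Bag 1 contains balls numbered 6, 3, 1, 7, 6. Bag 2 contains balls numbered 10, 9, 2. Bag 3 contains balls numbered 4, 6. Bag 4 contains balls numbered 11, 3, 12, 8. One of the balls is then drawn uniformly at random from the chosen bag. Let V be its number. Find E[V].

559/100

E[V | bag 1] = (6+3+1+7+6)/5 = 23/5.
E[V | bag 2] = (10+9+2)/3 = 7.
E[V | bag 3] = (4+6)/2 = 5.
E[V | bag 4] = (11+3+12+8)/4 = 17/2.
By the law of total expectation,
E[V] = (2/5)·(23/5) + (1/5)·(7) + (3/10)·(5) + (1/10)·(17/2) = 559/100.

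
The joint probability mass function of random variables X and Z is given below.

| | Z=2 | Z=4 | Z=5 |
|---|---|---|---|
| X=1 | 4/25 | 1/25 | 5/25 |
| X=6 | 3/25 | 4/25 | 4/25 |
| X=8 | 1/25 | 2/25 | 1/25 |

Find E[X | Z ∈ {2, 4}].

P(Z ∈ {2, 4}) = 3/5.
Σ X·P over the event = 1·(4/25) + 1·(1/25) + 6·(3/25) + 6·(4/25) + 8·(1/25) + 8·(2/25) = 71/25.
E[X | Z ∈ {2, 4}] = (71/25) / (3/5) = 71/15.

71/15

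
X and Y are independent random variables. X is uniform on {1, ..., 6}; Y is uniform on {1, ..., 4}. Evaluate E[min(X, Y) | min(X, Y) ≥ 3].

Outcomes with min(X, Y) ≥ 3: (3,3), (3,4), (4,3), (4,4), (5,3), (5,4), (6,3), (6,4), each with probability 1/24.
E[min(X, Y) | min(X, Y) ≥ 3] = (3 + 3 + 3 + 4 + 3 + 4 + 3 + 4) / 8 = 27/8.

27/8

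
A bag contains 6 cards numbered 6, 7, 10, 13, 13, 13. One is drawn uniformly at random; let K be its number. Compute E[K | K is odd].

P(K is odd) = 2/3.
Σ over the event: 7·1/6 + 13·1/2 = 23/3.
E[K | K is odd] = (23/3) / (2/3) = 23/2.

23/2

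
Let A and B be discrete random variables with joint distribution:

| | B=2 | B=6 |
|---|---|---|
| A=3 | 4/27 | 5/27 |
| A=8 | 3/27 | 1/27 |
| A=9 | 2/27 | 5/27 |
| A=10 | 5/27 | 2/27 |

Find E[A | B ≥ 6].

88/13

P(B ≥ 6) = 13/27.
Summing A·P(A=x,B=y) over the conditioning event gives 88/27.
E[A | B ≥ 6] = (88/27) / (13/27) = 88/13.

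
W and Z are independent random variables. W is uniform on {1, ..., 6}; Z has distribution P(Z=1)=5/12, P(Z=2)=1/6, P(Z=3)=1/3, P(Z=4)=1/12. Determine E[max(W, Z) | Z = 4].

9/2

P(Z = 4) = 1/12.
Summing max(W,Z)·P(x,y) over outcomes with Z = 4 gives 3/8.
E[max(W, Z) | Z = 4] = (3/8) / (1/12) = 9/2.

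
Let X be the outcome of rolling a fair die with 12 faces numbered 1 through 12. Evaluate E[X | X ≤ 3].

2

Given X ≤ 3, X is equally likely to be any of {1, 2, 3}.
E[X | X ≤ 3] = (1 + 2 + 3) / 3 = 2.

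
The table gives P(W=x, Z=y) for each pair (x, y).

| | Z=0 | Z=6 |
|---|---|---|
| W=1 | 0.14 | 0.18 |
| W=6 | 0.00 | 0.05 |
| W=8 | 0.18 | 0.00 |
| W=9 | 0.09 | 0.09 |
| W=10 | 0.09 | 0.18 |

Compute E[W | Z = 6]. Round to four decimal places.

P(Z = 6) = 0.50.
Σ W·P over the event = 1·(0.18) + 6·(0.05) + 9·(0.09) + 10·(0.18) = 3.09.
E[W | Z = 6] = (3.09) / (0.50) = 6.1800.

6.1800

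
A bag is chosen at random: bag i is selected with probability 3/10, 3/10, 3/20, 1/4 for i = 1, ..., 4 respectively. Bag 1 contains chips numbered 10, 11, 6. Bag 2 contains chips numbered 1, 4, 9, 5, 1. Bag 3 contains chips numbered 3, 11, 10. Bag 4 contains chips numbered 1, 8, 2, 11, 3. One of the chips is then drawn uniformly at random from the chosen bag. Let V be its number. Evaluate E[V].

E[V | bag 1] = (10+11+6)/3 = 9.
E[V | bag 2] = (1+4+9+5+1)/5 = 4.
E[V | bag 3] = (3+11+10)/3 = 8.
E[V | bag 4] = (1+8+2+11+3)/5 = 5.
By the law of total expectation,
E[V] = (3/10)·(9) + (3/10)·(4) + (3/20)·(8) + (1/4)·(5) = 127/20.

127/20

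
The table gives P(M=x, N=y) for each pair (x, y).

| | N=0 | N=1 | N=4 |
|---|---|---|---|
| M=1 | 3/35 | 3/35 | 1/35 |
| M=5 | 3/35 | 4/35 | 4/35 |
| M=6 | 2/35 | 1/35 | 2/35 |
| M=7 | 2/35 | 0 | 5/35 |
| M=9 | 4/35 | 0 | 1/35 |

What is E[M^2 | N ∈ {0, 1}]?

711/22

P(N ∈ {0, 1}) = 22/35.
Σ M^2·P over the event = 1·(3/35) + 1·(3/35) + 25·(3/35) + 25·(4/35) + 36·(2/35) + 36·(1/35) + 49·(2/35) + 81·(4/35) = 711/35.
E[M^2 | N ∈ {0, 1}] = (711/35) / (22/35) = 711/22.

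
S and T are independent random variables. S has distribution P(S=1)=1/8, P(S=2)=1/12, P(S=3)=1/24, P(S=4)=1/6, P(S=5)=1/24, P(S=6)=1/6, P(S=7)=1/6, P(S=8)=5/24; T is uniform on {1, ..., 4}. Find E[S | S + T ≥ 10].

200/27

P(S + T ≥ 10) = 9/32.
Summing S·P(x,y) over outcomes with S + T ≥ 10 gives 25/12.
E[S | S + T ≥ 10] = (25/12) / (9/32) = 200/27.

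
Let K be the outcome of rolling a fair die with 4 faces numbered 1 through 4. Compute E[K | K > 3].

Given K > 3, K is equally likely to be any of {4}.
E[K | K > 3] = (4) / 1 = 4.

4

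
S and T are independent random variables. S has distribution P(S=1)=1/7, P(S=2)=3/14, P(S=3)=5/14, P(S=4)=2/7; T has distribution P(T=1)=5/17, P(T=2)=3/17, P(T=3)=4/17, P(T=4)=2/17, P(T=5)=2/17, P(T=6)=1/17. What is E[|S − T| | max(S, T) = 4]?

67/38

P(max(S, T) = 4) = 38/119.
Summing |S−T|·P(x,y) over outcomes with max(S, T) = 4 gives 67/119.
E[|S − T| | max(S, T) = 4] = (67/119) / (38/119) = 67/38.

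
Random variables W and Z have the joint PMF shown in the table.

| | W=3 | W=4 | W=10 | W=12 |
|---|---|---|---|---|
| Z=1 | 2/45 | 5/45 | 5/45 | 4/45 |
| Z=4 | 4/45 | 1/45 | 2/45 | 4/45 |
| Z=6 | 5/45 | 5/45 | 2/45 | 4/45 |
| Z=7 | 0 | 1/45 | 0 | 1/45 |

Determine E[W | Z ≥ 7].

P(Z ≥ 7) = 2/45.
Σ W·P over the event = 4·(1/45) + 12·(1/45) = 16/45.
E[W | Z ≥ 7] = (16/45) / (2/45) = 8.

8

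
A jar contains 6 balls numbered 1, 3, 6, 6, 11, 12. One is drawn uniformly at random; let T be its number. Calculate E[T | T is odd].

P(T is odd) = 1/2.
Σ over the event: 1·1/6 + 3·1/6 + 11·1/6 = 5/2.
E[T | T is odd] = (5/2) / (1/2) = 5.

5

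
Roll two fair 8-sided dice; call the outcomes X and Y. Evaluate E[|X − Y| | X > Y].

3

P(X > Y) = 7/16.
Summing |X−Y|·P(x,y) over outcomes with X > Y gives 21/16.
E[|X − Y| | X > Y] = (21/16) / (7/16) = 3.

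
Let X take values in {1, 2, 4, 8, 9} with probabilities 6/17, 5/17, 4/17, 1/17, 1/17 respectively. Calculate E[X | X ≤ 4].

32/15

P(X ≤ 4) = 15/17.
Σ over the event: 1·6/17 + 2·5/17 + 4·4/17 = 32/17.
E[X | X ≤ 4] = (32/17) / (15/17) = 32/15.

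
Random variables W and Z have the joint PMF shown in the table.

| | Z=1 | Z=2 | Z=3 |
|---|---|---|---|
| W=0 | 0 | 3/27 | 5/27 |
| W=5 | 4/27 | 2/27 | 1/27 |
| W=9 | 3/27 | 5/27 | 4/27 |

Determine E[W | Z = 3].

41/10

P(Z = 3) = 10/27.
Σ W·P over the event = 0·(5/27) + 5·(1/27) + 9·(4/27) = 41/27.
E[W | Z = 3] = (41/27) / (10/27) = 41/10.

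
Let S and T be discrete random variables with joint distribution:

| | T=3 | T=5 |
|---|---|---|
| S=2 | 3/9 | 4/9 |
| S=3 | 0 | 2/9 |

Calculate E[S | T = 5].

7/3

P(T = 5) = 2/3.
Σ S·P over the event = 2·(4/9) + 3·(2/9) = 14/9.
E[S | T = 5] = (14/9) / (2/3) = 7/3.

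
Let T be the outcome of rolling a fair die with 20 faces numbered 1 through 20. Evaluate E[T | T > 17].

19

Given T > 17, T is equally likely to be any of {18, 19, 20}.
E[T | T > 17] = (18 + 19 + 20) / 3 = 19.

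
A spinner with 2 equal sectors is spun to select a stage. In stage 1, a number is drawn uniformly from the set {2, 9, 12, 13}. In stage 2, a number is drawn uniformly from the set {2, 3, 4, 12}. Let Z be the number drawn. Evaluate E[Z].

57/8

E[Z | stage 1] = (2+9+12+13)/4 = 9.
E[Z | stage 2] = (2+3+4+12)/4 = 21/4.
E[Z] = (1/2)·(9) + (1/2)·(21/4) = 57/8.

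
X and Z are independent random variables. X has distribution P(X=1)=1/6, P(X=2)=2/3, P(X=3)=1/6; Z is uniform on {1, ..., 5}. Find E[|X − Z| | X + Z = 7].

P(X + Z = 7) = 1/6.
Summing |X−Z|·P(x,y) over outcomes with X + Z = 7 gives 13/30.
E[|X − Z| | X + Z = 7] = (13/30) / (1/6) = 13/5.

13/5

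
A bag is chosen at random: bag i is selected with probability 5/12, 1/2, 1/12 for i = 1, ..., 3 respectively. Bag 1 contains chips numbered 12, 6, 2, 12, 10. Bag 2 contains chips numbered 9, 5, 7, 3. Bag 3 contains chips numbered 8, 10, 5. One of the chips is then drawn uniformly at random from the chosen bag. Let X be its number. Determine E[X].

257/36

E[X | bag 1] = (12+6+2+12+10)/5 = 42/5.
E[X | bag 2] = (9+5+7+3)/4 = 6.
E[X | bag 3] = (8+10+5)/3 = 23/3.
By the law of total expectation,
E[X] = (5/12)·(42/5) + (1/2)·(6) + (1/12)·(23/3) = 257/36.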